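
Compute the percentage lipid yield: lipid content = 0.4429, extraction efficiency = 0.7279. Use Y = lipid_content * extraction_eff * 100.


Y = lipid_content * extraction_eff * 100
= 0.4429 * 0.7279 * 100
= 32.2387%

32.2387%


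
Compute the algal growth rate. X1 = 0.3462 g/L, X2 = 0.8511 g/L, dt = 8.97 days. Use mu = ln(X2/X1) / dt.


mu = ln(X2/X1) / dt
= ln(0.8511/0.3462) / 8.97
= 0.1003 per day

0.1003 per day


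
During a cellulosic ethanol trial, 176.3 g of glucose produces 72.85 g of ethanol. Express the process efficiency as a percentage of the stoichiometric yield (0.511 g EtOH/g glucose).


Fermentation efficiency = (actual / (0.511 * glucose)) * 100
= (72.85 / (0.511 * 176.3)) * 100
= 80.8642%

80.8642%


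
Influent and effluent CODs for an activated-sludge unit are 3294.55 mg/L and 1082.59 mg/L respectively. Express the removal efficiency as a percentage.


eta = (COD_in - COD_out) / COD_in * 100
= (3294.55 - 1082.59) / 3294.55 * 100
= 67.1400%

67.1400%


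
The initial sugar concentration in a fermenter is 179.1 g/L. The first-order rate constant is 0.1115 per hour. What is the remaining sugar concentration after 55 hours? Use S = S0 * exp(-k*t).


S = S0 * exp(-k * t)
S = 179.1 * exp(-0.1115 * 55)
S = 0.3889 g/L

0.3889 g/L


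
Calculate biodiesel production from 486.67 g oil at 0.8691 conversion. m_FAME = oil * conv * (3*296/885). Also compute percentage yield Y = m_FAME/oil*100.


m_FAME = oil * conv * (3 * 296 / 885) = oil * conv * (888/885)
= 486.67 * 0.8691 * 888 / 885
= 424.3987 g
Y = m_FAME / oil * 100 = conv * (888/885) * 100
= 0.8691 * 888 / 885 * 100
= 87.20%

424.3987 g FAME; Y = 87.20%


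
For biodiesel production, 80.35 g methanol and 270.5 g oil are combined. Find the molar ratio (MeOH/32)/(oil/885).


Molar ratio = n_MeOH / n_oil = (MeOH/32) / (oil/885) = (MeOH * 885) / (32 * oil)
= (80.35 * 885) / (32 * 270.5)
= 8.2151

8.2151


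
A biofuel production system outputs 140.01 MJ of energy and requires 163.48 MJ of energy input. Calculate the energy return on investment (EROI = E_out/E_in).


EROI = E_out / E_in
= 140.01 / 163.48
= 0.8564

0.8564


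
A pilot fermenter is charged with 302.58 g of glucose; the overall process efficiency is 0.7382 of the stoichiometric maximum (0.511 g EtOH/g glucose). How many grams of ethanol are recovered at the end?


Actual ethanol: m = 0.511 * 302.58 * 0.7382
m = 114.1393 g

114.1393 g


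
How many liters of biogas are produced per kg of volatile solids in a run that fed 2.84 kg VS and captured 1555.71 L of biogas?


Y = V / VS
= 1555.71 / 2.84
= 547.7852 L/kg VS

547.7852 L/kg VS


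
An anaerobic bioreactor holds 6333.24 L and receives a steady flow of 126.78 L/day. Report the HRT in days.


HRT = V / Q
= 6333.24 / 126.78
= 49.9546 days

49.9546 days


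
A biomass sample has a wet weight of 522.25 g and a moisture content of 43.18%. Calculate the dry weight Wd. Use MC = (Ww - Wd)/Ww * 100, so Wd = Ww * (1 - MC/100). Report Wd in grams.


Wd = Ww * (1 - MC/100)
= 522.25 * (1 - 43.18/100)
= 296.7425 g

296.7425 g


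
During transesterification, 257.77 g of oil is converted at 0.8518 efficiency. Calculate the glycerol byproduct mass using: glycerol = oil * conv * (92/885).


glycerol = oil * conv * (92/885)
= 257.77 * 0.8518 * 92 / 885
= 22.8252 g

22.8252 g


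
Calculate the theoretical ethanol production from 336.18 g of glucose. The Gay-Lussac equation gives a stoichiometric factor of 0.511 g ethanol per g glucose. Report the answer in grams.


Theoretical ethanol yield: m_EtOH = 0.511 * m_glucose
m_EtOH = 0.511 * 336.18 = 171.7880 g

171.7880 g


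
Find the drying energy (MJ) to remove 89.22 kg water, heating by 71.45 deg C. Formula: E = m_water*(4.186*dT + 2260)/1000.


E = m_water * (4.186 * dT + 2260) / 1000
= 89.22 * (4.186 * 71.45 + 2260) / 1000
= 228.3220 MJ

228.3220 MJ


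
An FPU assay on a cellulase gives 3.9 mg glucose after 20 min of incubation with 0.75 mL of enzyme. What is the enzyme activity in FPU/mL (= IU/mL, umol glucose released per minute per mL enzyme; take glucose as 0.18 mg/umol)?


Activity = glucose_mg / (0.18 mg/umol * V_mL * t_min)
= 3.9 / (0.18 * 0.75 * 20)
= 1.4444 FPU/mL

1.4444 FPU/mL


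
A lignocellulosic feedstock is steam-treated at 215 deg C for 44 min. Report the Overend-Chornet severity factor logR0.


logR0 = log10(t * exp((T - 100) / 14.75))
= log10(44 * exp((215 - 100) / 14.75))
= 5.0295

5.0295


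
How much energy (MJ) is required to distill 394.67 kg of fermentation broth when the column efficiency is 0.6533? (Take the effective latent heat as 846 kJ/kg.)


E = m * 846 / (eta * 1000)
= 394.67 * 846 / (0.6533 * 1000)
= 511.0835 MJ

511.0835 MJ


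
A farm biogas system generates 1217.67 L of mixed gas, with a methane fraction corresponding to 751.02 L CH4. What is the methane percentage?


CH4% = V_CH4 / V_total * 100
= 751.02 / 1217.67 * 100
= 61.6768%

61.6768%


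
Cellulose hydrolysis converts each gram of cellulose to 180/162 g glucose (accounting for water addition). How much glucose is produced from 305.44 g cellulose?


glucose = cellulose * 180/162
= 305.44 * 180/162
= 339.3778 g

339.3778 g


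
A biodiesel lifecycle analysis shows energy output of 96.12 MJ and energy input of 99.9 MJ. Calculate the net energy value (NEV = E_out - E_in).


NEV = E_out - E_in
= 96.12 - 99.9
= -3.7800 MJ

-3.7800 MJ


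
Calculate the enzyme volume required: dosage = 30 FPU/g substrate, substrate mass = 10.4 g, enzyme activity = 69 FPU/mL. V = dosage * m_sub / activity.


V = dosage * m_sub / activity
V = 30 * 10.4 / 69
V = 4.5217 mL

4.5217 mL


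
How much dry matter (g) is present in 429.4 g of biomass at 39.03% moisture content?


Wd = Ww * (1 - MC/100)
= 429.4 * (1 - 39.03/100)
= 261.8052 g

261.8052 g


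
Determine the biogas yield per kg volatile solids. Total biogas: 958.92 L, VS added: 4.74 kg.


Y = V / VS
= 958.92 / 4.74
= 202.3038 L/kg VS

202.3038 L/kg VS


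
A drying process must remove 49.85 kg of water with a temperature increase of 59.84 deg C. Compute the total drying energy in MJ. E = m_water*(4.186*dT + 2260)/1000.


E = m_water * (4.186 * dT + 2260) / 1000
= 49.85 * (4.186 * 59.84 + 2260) / 1000
= 125.1479 MJ

125.1479 MJ


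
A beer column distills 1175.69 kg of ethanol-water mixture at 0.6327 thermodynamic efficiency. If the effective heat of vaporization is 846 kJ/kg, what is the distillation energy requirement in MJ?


E = m * 846 / (eta * 1000)
= 1175.69 * 846 / (0.6327 * 1000)
= 1572.0464 MJ

1572.0464 MJ


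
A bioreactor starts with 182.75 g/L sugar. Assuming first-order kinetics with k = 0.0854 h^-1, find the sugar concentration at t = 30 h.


S = S0 * exp(-k * t)
S = 182.75 * exp(-0.0854 * 30)
S = 14.0992 g/L

14.0992 g/L


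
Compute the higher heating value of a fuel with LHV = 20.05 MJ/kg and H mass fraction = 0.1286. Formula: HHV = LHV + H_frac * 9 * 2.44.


HHV = LHV + H_frac * 9 * 2.44
= 20.05 + 0.1286 * 9 * 2.44
= 22.8741 MJ/kg

22.8741 MJ/kg


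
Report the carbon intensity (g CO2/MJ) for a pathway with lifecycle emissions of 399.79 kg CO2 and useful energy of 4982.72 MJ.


CI = CO2 * 1000 / E
= 399.79 * 1000 / 4982.72
= 80.2353 g CO2/MJ

80.2353 g CO2/MJ


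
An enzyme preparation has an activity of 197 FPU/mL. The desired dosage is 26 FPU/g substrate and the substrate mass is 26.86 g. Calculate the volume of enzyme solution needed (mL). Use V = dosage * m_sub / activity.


V = dosage * m_sub / activity
V = 26 * 26.86 / 197
V = 3.5450 mL

3.5450 mL


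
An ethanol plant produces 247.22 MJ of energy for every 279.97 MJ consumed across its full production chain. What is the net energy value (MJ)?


NEV = E_out - E_in
= 247.22 - 279.97
= -32.7500 MJ

-32.7500 MJ


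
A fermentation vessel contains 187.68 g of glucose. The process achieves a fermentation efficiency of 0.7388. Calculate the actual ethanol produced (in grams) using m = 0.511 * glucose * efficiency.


Actual ethanol: m = 0.511 * 187.68 * 0.7388
m = 70.8542 g

70.8542 g


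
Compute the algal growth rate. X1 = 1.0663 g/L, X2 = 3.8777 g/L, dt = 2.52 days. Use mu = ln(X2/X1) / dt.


mu = ln(X2/X1) / dt
= ln(3.8777/1.0663) / 2.52
= 0.5123 per day

0.5123 per day


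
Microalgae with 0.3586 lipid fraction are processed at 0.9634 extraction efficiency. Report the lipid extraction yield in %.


Y = lipid_content * extraction_eff * 100
= 0.3586 * 0.9634 * 100
= 34.5475%

34.5475%


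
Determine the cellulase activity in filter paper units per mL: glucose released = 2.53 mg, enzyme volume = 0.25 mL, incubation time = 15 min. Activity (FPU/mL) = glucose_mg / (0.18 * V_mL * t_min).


Activity = glucose_mg / (0.18 mg/umol * V_mL * t_min)
= 2.53 / (0.18 * 0.25 * 15)
= 3.7481 FPU/mL

3.7481 FPU/mL


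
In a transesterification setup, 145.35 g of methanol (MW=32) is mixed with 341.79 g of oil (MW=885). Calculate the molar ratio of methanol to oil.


Molar ratio = n_MeOH / n_oil = (MeOH/32) / (oil/885) = (MeOH * 885) / (32 * oil)
= (145.35 * 885) / (32 * 341.79)
= 11.7611

11.7611


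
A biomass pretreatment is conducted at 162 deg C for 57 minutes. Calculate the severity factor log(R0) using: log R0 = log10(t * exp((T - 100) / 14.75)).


logR0 = log10(t * exp((T - 100) / 14.75))
= log10(57 * exp((162 - 100) / 14.75))
= 3.5814

3.5814


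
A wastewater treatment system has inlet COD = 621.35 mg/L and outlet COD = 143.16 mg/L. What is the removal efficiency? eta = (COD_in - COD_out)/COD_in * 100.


eta = (COD_in - COD_out) / COD_in * 100
= (621.35 - 143.16) / 621.35 * 100
= 76.9598%

76.9598%


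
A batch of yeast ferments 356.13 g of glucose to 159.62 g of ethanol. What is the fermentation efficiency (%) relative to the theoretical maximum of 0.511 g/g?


Fermentation efficiency = (actual / (0.511 * glucose)) * 100
= (159.62 / (0.511 * 356.13)) * 100
= 87.7118%

87.7118%


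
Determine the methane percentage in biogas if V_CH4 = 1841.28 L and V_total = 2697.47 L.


CH4% = V_CH4 / V_total * 100
= 1841.28 / 2697.47 * 100
= 68.2595%

68.2595%


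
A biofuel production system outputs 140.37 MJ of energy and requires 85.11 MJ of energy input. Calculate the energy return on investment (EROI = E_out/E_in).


EROI = E_out / E_in
= 140.37 / 85.11
= 1.6493

1.6493


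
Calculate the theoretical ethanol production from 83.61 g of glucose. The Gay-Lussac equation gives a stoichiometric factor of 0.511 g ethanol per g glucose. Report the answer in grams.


Theoretical ethanol yield: m_EtOH = 0.511 * m_glucose
m_EtOH = 0.511 * 83.61 = 42.7247 g

42.7247 g


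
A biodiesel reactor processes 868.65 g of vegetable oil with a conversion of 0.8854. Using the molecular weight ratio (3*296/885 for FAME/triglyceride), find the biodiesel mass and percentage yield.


m_FAME = oil * conv * (3 * 296 / 885) = oil * conv * (888/885)
= 868.65 * 0.8854 * 888 / 885
= 771.7098 g
Y = m_FAME / oil * 100 = conv * (888/885) * 100
= 0.8854 * 888 / 885 * 100
= 88.84%

771.7098 g FAME; Y = 88.84%


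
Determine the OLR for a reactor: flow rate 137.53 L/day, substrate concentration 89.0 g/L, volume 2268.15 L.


OLR = Q * S / V
= 137.53 * 89.0 / 2268.15
= 5.3965 g/L/day

5.3965 g/L/day


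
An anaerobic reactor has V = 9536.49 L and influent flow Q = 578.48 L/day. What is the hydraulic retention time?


HRT = V / Q
= 9536.49 / 578.48
= 16.4854 days

16.4854 days


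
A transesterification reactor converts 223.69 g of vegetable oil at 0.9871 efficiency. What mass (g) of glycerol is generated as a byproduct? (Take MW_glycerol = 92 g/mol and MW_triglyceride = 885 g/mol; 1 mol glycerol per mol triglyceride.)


glycerol = oil * conv * (92/885)
= 223.69 * 0.9871 * 92 / 885
= 22.9537 g

22.9537 g


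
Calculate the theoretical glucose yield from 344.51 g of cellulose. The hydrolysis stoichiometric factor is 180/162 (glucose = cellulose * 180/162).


glucose = cellulose * 180/162
= 344.51 * 180/162
= 382.7889 g

382.7889 g


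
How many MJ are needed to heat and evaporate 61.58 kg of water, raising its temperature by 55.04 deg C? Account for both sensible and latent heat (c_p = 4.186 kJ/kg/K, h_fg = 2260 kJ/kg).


E = m_water * (4.186 * dT + 2260) / 1000
= 61.58 * (4.186 * 55.04 + 2260) / 1000
= 153.3587 MJ

153.3587 MJ


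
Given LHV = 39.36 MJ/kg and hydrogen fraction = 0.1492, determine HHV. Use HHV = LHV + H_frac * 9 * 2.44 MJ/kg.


HHV = LHV + H_frac * 9 * 2.44
= 39.36 + 0.1492 * 9 * 2.44
= 42.6364 MJ/kg

42.6364 MJ/kg


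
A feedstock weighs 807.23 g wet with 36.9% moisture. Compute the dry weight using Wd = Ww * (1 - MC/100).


Wd = Ww * (1 - MC/100)
= 807.23 * (1 - 36.9/100)
= 509.3621 g

509.3621 g


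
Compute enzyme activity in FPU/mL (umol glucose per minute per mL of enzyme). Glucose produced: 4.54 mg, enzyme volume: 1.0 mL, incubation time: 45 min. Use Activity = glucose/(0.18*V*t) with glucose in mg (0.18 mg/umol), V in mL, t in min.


Activity = glucose_mg / (0.18 mg/umol * V_mL * t_min)
= 4.54 / (0.18 * 1.0 * 45)
= 0.5605 FPU/mL

0.5605 FPU/mL


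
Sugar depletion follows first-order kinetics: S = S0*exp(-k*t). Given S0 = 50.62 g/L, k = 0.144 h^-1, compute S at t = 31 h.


S = S0 * exp(-k * t)
S = 50.62 * exp(-0.144 * 31)
S = 0.5830 g/L

0.5830 g/L


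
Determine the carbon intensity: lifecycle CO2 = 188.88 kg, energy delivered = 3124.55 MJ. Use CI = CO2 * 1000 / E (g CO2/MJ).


CI = CO2 * 1000 / E
= 188.88 * 1000 / 3124.55
= 60.4503 g CO2/MJ

60.4503 g CO2/MJ


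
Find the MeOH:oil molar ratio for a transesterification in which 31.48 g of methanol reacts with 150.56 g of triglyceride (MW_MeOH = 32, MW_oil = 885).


Molar ratio = n_MeOH / n_oil = (MeOH/32) / (oil/885) = (MeOH * 885) / (32 * oil)
= (31.48 * 885) / (32 * 150.56)
= 5.7825

5.7825


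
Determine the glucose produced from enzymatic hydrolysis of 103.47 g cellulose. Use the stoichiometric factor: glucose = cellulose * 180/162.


glucose = cellulose * 180/162
= 103.47 * 180/162
= 114.9667 g

114.9667 g


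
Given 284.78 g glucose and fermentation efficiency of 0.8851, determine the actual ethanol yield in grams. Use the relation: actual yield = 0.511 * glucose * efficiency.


Actual ethanol: m = 0.511 * 284.78 * 0.8851
m = 128.8020 g

128.8020 g


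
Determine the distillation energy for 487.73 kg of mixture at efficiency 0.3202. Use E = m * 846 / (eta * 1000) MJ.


E = m * 846 / (eta * 1000)
= 487.73 * 846 / (0.3202 * 1000)
= 1288.6308 MJ

1288.6308 MJ


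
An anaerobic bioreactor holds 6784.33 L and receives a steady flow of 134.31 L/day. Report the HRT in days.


HRT = V / Q
= 6784.33 / 134.31
= 50.5125 days

50.5125 days


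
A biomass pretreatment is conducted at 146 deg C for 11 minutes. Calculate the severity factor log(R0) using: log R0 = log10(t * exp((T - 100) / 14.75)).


logR0 = log10(t * exp((T - 100) / 14.75))
= log10(11 * exp((146 - 100) / 14.75))
= 2.3958

2.3958


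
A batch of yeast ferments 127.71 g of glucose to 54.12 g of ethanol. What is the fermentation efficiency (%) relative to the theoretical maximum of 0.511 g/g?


Fermentation efficiency = (actual / (0.511 * glucose)) * 100
= (54.12 / (0.511 * 127.71)) * 100
= 82.9301%

82.9301%


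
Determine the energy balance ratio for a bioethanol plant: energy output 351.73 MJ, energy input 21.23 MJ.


EROI = E_out / E_in
= 351.73 / 21.23
= 16.5676

16.5676


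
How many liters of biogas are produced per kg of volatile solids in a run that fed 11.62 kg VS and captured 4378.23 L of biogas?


Y = V / VS
= 4378.23 / 11.62
= 376.7840 L/kg VS

376.7840 L/kg VS


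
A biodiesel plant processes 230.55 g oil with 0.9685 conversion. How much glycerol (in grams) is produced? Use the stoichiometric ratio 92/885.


glycerol = oil * conv * (92/885)
= 230.55 * 0.9685 * 92 / 885
= 23.2118 g

23.2118 g


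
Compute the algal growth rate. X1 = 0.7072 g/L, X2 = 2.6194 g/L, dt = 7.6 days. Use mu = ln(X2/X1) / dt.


mu = ln(X2/X1) / dt
= ln(2.6194/0.7072) / 7.6
= 0.1723 per day

0.1723 per day


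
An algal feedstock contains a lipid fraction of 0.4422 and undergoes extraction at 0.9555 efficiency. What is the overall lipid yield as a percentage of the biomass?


Y = lipid_content * extraction_eff * 100
= 0.4422 * 0.9555 * 100
= 42.2522%

42.2522%


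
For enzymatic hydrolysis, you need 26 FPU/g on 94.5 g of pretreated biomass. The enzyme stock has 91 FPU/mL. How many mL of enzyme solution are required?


V = dosage * m_sub / activity
V = 26 * 94.5 / 91
V = 27.0000 mL

27.0000 mL


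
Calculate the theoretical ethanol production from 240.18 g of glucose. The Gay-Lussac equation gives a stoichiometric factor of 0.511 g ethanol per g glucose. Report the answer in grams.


Theoretical ethanol yield: m_EtOH = 0.511 * m_glucose
m_EtOH = 0.511 * 240.18 = 122.7320 g

122.7320 g


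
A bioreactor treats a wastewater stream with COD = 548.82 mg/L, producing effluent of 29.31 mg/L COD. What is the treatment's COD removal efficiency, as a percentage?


eta = (COD_in - COD_out) / COD_in * 100
= (548.82 - 29.31) / 548.82 * 100
= 94.6595%

94.6595%


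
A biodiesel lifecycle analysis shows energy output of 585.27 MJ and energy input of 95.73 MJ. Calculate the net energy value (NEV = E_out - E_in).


NEV = E_out - E_in
= 585.27 - 95.73
= 489.5400 MJ

489.5400 MJ


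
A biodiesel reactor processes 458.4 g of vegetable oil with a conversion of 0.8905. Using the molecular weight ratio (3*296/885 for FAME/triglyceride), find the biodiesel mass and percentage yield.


m_FAME = oil * conv * (3 * 296 / 885) = oil * conv * (888/885)
= 458.4 * 0.8905 * 888 / 885
= 409.5889 g
Y = m_FAME / oil * 100 = conv * (888/885) * 100
= 0.8905 * 888 / 885 * 100
= 89.35%

409.5889 g FAME; Y = 89.35%


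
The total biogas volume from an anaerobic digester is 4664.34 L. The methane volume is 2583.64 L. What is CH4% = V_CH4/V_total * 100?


CH4% = V_CH4 / V_total * 100
= 2583.64 / 4664.34 * 100
= 55.3913%

55.3913%


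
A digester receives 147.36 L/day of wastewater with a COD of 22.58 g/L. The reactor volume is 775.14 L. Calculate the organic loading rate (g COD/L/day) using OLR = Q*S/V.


OLR = Q * S / V
= 147.36 * 22.58 / 775.14
= 4.2926 g/L/day

4.2926 g/L/day


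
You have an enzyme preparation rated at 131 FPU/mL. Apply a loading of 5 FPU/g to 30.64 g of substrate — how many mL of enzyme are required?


V = dosage * m_sub / activity
V = 5 * 30.64 / 131
V = 1.1695 mL

1.1695 mL


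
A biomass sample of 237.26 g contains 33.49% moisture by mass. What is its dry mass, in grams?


Wd = Ww * (1 - MC/100)
= 237.26 * (1 - 33.49/100)
= 157.8016 g

157.8016 g


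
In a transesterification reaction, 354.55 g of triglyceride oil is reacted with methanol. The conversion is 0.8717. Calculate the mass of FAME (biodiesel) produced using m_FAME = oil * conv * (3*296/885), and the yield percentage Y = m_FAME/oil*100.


m_FAME = oil * conv * (3 * 296 / 885) = oil * conv * (888/885)
= 354.55 * 0.8717 * 888 / 885
= 310.1089 g
Y = m_FAME / oil * 100 = conv * (888/885) * 100
= 0.8717 * 888 / 885 * 100
= 87.47%

310.1089 g FAME; Y = 87.47%


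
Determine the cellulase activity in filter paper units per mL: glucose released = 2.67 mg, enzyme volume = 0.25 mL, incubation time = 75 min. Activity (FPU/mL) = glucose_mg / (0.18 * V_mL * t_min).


Activity = glucose_mg / (0.18 mg/umol * V_mL * t_min)
= 2.67 / (0.18 * 0.25 * 75)
= 0.7911 FPU/mL

0.7911 FPU/mL


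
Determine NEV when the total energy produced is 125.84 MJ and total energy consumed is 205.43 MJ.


NEV = E_out - E_in
= 125.84 - 205.43
= -79.5900 MJ

-79.5900 MJ


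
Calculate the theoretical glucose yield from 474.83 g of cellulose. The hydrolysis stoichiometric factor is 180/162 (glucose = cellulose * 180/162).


glucose = cellulose * 180/162
= 474.83 * 180/162
= 527.5889 g

527.5889 g


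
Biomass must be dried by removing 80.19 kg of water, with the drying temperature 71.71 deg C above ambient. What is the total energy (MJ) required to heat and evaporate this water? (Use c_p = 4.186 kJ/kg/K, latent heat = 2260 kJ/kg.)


E = m_water * (4.186 * dT + 2260) / 1000
= 80.19 * (4.186 * 71.71 + 2260) / 1000
= 205.3007 MJ

205.3007 MJ


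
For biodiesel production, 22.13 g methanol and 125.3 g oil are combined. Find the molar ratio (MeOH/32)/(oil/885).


Molar ratio = n_MeOH / n_oil = (MeOH/32) / (oil/885) = (MeOH * 885) / (32 * oil)
= (22.13 * 885) / (32 * 125.3)
= 4.8845

4.8845


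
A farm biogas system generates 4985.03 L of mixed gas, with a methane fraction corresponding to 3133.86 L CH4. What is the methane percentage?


CH4% = V_CH4 / V_total * 100
= 3133.86 / 4985.03 * 100
= 62.8654%

62.8654%


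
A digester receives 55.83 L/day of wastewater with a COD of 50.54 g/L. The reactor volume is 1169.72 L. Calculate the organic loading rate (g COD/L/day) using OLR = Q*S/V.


OLR = Q * S / V
= 55.83 * 50.54 / 1169.72
= 2.4122 g/L/day

2.4122 g/L/day


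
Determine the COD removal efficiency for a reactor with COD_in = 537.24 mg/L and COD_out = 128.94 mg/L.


eta = (COD_in - COD_out) / COD_in * 100
= (537.24 - 128.94) / 537.24 * 100
= 75.9996%

75.9996%


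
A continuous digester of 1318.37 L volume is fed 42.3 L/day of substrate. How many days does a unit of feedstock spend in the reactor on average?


HRT = V / Q
= 1318.37 / 42.3
= 31.1671 days

31.1671 days


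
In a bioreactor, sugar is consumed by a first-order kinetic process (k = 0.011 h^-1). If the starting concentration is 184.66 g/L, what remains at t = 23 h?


S = S0 * exp(-k * t)
S = 184.66 * exp(-0.011 * 23)
S = 143.3826 g/L

143.3826 g/L


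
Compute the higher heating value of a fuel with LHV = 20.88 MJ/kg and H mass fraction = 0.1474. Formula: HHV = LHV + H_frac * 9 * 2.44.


HHV = LHV + H_frac * 9 * 2.44
= 20.88 + 0.1474 * 9 * 2.44
= 24.1169 MJ/kg

24.1169 MJ/kg


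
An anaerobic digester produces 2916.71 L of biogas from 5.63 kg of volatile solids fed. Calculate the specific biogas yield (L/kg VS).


Y = V / VS
= 2916.71 / 5.63
= 518.0657 L/kg VS

518.0657 L/kg VS


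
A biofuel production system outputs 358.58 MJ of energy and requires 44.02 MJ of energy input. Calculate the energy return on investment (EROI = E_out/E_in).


EROI = E_out / E_in
= 358.58 / 44.02
= 8.1458

8.1458


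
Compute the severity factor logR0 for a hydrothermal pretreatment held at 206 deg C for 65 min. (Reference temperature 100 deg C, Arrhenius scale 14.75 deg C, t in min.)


logR0 = log10(t * exp((T - 100) / 14.75))
= log10(65 * exp((206 - 100) / 14.75))
= 4.9339

4.9339


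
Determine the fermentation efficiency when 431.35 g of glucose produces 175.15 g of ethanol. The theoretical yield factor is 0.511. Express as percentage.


Fermentation efficiency = (actual / (0.511 * glucose)) * 100
= (175.15 / (0.511 * 431.35)) * 100
= 79.4620%

79.4620%


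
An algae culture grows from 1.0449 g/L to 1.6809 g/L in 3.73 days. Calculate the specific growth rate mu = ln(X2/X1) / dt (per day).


mu = ln(X2/X1) / dt
= ln(1.6809/1.0449) / 3.73
= 0.1275 per day

0.1275 per day


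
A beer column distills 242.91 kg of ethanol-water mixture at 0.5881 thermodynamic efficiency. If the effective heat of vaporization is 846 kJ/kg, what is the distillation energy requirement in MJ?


E = m * 846 / (eta * 1000)
= 242.91 * 846 / (0.5881 * 1000)
= 349.4335 MJ

349.4335 MJ


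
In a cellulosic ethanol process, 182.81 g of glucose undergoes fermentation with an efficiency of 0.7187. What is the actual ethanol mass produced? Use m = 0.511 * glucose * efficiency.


Actual ethanol: m = 0.511 * 182.81 * 0.7187
m = 67.1380 g

67.1380 g


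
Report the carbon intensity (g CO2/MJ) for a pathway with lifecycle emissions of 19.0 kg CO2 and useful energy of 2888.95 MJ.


CI = CO2 * 1000 / E
= 19.0 * 1000 / 2888.95
= 6.5768 g CO2/MJ

6.5768 g CO2/MJ


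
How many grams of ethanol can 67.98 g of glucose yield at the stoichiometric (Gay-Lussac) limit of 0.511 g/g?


Theoretical ethanol yield: m_EtOH = 0.511 * m_glucose
m_EtOH = 0.511 * 67.98 = 34.7378 g

34.7378 g


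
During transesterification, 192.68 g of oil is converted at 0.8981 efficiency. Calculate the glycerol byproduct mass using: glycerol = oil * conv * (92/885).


glycerol = oil * conv * (92/885)
= 192.68 * 0.8981 * 92 / 885
= 17.9890 g

17.9890 g


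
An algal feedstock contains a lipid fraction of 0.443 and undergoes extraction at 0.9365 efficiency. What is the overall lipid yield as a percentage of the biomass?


Y = lipid_content * extraction_eff * 100
= 0.443 * 0.9365 * 100
= 41.4870%

41.4870%


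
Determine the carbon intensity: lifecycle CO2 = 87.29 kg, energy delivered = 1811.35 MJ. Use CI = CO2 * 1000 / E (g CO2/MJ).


CI = CO2 * 1000 / E
= 87.29 * 1000 / 1811.35
= 48.1906 g CO2/MJ

48.1906 g CO2/MJ


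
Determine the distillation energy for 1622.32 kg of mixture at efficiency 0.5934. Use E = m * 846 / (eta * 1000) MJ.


E = m * 846 / (eta * 1000)
= 1622.32 * 846 / (0.5934 * 1000)
= 2312.9132 MJ

2312.9132 MJ


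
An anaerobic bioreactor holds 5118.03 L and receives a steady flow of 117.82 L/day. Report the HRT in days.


HRT = V / Q
= 5118.03 / 117.82
= 43.4394 days

43.4394 days


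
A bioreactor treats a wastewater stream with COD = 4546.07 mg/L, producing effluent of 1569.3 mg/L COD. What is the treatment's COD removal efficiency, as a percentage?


eta = (COD_in - COD_out) / COD_in * 100
= (4546.07 - 1569.3) / 4546.07 * 100
= 65.4801%

65.4801%


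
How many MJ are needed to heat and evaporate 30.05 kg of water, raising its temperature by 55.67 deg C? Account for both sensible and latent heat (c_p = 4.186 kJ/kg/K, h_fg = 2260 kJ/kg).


E = m_water * (4.186 * dT + 2260) / 1000
= 30.05 * (4.186 * 55.67 + 2260) / 1000
= 74.9157 MJ

74.9157 MJ


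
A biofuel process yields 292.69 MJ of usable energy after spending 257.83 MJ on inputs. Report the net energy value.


NEV = E_out - E_in
= 292.69 - 257.83
= 34.8600 MJ

34.8600 MJ


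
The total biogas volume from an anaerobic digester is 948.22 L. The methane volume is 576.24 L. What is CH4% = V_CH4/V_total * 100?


CH4% = V_CH4 / V_total * 100
= 576.24 / 948.22 * 100
= 60.7707%

60.7707%


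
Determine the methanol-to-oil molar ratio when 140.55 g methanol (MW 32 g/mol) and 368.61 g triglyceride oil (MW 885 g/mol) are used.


Molar ratio = n_MeOH / n_oil = (MeOH/32) / (oil/885) = (MeOH * 885) / (32 * oil)
= (140.55 * 885) / (32 * 368.61)
= 10.5453

10.5453


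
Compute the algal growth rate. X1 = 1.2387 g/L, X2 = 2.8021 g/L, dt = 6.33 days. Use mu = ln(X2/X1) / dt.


mu = ln(X2/X1) / dt
= ln(2.8021/1.2387) / 6.33
= 0.1290 per day

0.1290 per day


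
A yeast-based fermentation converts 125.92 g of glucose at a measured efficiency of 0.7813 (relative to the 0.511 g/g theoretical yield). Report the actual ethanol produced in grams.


Actual ethanol: m = 0.511 * 125.92 * 0.7813
m = 50.2728 g

50.2728 g


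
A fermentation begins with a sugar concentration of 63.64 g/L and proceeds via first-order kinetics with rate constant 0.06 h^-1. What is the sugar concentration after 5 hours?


S = S0 * exp(-k * t)
S = 63.64 * exp(-0.06 * 5)
S = 47.1457 g/L

47.1457 g/L


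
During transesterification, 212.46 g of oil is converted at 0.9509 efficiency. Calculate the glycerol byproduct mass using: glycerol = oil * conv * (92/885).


glycerol = oil * conv * (92/885)
= 212.46 * 0.9509 * 92 / 885
= 21.0018 g

21.0018 g


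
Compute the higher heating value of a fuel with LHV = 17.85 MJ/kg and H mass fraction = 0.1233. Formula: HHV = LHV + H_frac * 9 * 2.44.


HHV = LHV + H_frac * 9 * 2.44
= 17.85 + 0.1233 * 9 * 2.44
= 20.5577 MJ/kg

20.5577 MJ/kg


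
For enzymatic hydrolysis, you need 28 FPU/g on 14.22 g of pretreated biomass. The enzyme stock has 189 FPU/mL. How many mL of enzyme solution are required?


V = dosage * m_sub / activity
V = 28 * 14.22 / 189
V = 2.1067 mL

2.1067 mL


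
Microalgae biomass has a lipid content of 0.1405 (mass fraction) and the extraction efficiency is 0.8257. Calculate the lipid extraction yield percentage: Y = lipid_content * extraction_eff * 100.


Y = lipid_content * extraction_eff * 100
= 0.1405 * 0.8257 * 100
= 11.6011%

11.6011%


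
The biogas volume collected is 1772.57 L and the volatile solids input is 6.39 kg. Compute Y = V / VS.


Y = V / VS
= 1772.57 / 6.39
= 277.3975 L/kg VS

277.3975 L/kg VS


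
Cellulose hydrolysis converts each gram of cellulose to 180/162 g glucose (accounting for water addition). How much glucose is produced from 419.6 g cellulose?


glucose = cellulose * 180/162
= 419.6 * 180/162
= 466.2222 g

466.2222 g


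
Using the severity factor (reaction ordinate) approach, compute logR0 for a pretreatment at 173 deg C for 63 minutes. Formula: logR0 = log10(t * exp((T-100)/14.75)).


logR0 = log10(t * exp((T - 100) / 14.75))
= log10(63 * exp((173 - 100) / 14.75))
= 3.9487

3.9487


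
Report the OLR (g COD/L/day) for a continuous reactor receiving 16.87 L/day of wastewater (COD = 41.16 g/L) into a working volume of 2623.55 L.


OLR = Q * S / V
= 16.87 * 41.16 / 2623.55
= 0.2647 g/L/day

0.2647 g/L/day


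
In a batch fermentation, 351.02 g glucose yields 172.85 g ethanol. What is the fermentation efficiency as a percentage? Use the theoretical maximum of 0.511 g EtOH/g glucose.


Fermentation efficiency = (actual / (0.511 * glucose)) * 100
= (172.85 / (0.511 * 351.02)) * 100
= 96.3644%

96.3644%


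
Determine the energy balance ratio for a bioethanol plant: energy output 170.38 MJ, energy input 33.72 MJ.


EROI = E_out / E_in
= 170.38 / 33.72
= 5.0528

5.0528


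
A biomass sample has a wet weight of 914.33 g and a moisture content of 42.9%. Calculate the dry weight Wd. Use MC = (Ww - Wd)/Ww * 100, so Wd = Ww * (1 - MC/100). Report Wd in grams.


Wd = Ww * (1 - MC/100)
= 914.33 * (1 - 42.9/100)
= 522.0824 g

522.0824 g


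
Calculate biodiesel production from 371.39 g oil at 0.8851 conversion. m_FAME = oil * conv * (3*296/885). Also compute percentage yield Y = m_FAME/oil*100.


m_FAME = oil * conv * (3 * 296 / 885) = oil * conv * (888/885)
= 371.39 * 0.8851 * 888 / 885
= 329.8316 g
Y = m_FAME / oil * 100 = conv * (888/885) * 100
= 0.8851 * 888 / 885 * 100
= 88.81%

329.8316 g FAME; Y = 88.81%


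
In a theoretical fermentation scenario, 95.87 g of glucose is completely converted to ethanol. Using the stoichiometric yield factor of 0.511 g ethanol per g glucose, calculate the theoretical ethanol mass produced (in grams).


Theoretical ethanol yield: m_EtOH = 0.511 * m_glucose
m_EtOH = 0.511 * 95.87 = 48.9896 g

48.9896 g


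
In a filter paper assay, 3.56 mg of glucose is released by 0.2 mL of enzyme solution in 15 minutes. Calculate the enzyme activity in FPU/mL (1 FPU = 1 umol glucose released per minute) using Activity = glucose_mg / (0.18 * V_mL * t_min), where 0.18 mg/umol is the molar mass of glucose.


Activity = glucose_mg / (0.18 mg/umol * V_mL * t_min)
= 3.56 / (0.18 * 0.2 * 15)
= 6.5926 FPU/mL

6.5926 FPU/mL


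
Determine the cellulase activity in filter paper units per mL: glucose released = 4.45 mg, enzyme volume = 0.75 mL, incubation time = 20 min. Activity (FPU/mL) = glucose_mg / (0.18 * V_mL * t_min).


Activity = glucose_mg / (0.18 mg/umol * V_mL * t_min)
= 4.45 / (0.18 * 0.75 * 20)
= 1.6481 FPU/mL

1.6481 FPU/mL


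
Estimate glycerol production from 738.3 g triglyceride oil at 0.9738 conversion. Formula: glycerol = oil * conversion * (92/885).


glycerol = oil * conv * (92/885)
= 738.3 * 0.9738 * 92 / 885
= 74.7390 g

74.7390 g


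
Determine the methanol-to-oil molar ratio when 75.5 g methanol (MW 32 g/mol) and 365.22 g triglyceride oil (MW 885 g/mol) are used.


Molar ratio = n_MeOH / n_oil = (MeOH/32) / (oil/885) = (MeOH * 885) / (32 * oil)
= (75.5 * 885) / (32 * 365.22)
= 5.7172

5.7172


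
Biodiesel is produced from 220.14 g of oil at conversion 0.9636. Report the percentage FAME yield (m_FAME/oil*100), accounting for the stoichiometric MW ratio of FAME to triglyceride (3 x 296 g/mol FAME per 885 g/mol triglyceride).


m_FAME = oil * conv * (3 * 296 / 885) = oil * conv * (888/885)
= 220.14 * 0.9636 * 888 / 885
= 212.8460 g
Y = m_FAME / oil * 100 = conv * (888/885) * 100
= 0.9636 * 888 / 885 * 100
= 96.69%

96.69%


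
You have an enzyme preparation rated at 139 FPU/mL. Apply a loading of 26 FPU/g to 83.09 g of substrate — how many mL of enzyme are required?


V = dosage * m_sub / activity
V = 26 * 83.09 / 139
V = 15.5420 mL

15.5420 mL


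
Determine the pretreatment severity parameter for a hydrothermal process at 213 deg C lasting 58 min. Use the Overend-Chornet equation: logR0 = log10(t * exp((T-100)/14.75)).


logR0 = log10(t * exp((T - 100) / 14.75))
= log10(58 * exp((213 - 100) / 14.75))
= 5.0906

5.0906


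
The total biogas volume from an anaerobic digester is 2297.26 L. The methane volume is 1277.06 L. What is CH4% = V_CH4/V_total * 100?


CH4% = V_CH4 / V_total * 100
= 1277.06 / 2297.26 * 100
= 55.5906%

55.5906%


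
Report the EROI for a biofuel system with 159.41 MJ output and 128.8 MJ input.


EROI = E_out / E_in
= 159.41 / 128.8
= 1.2377

1.2377


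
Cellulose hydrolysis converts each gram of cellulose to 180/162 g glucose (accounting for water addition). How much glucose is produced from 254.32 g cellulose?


glucose = cellulose * 180/162
= 254.32 * 180/162
= 282.5778 g

282.5778 g


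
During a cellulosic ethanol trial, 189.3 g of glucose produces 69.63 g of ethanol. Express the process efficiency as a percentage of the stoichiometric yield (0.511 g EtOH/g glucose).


Fermentation efficiency = (actual / (0.511 * glucose)) * 100
= (69.63 / (0.511 * 189.3)) * 100
= 71.9822%

71.9822%


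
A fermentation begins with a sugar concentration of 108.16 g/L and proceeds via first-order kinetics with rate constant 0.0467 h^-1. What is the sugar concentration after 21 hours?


S = S0 * exp(-k * t)
S = 108.16 * exp(-0.0467 * 21)
S = 40.5652 g/L

40.5652 g/L


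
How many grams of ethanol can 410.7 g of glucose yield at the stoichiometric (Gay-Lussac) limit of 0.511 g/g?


Theoretical ethanol yield: m_EtOH = 0.511 * m_glucose
m_EtOH = 0.511 * 410.7 = 209.8677 g

209.8677 g


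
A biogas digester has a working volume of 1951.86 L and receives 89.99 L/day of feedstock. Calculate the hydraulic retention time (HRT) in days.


HRT = V / Q
= 1951.86 / 89.99
= 21.6897 days

21.6897 days


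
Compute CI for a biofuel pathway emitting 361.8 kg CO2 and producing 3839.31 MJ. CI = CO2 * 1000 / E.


CI = CO2 * 1000 / E
= 361.8 * 1000 / 3839.31
= 94.2357 g CO2/MJ

94.2357 g CO2/MJ


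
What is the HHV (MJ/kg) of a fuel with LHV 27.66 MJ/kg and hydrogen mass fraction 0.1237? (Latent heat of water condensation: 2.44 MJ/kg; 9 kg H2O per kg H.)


HHV = LHV + H_frac * 9 * 2.44
= 27.66 + 0.1237 * 9 * 2.44
= 30.3765 MJ/kg

30.3765 MJ/kg


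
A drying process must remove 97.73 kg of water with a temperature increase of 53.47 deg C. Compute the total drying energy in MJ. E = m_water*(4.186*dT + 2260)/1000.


E = m_water * (4.186 * dT + 2260) / 1000
= 97.73 * (4.186 * 53.47 + 2260) / 1000
= 242.7443 MJ

242.7443 MJ


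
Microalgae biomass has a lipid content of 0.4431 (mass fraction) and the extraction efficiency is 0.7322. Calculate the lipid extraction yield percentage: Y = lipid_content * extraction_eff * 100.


Y = lipid_content * extraction_eff * 100
= 0.4431 * 0.7322 * 100
= 32.4438%

32.4438%


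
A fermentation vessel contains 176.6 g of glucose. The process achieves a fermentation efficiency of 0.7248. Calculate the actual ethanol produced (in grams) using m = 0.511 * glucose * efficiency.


Actual ethanol: m = 0.511 * 176.6 * 0.7248
m = 65.4078 g

65.4078 g


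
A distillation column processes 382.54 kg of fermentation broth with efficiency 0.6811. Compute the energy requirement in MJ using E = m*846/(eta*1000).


E = m * 846 / (eta * 1000)
= 382.54 * 846 / (0.6811 * 1000)
= 475.1561 MJ

475.1561 MJ


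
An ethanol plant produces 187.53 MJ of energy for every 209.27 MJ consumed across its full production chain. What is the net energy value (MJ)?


NEV = E_out - E_in
= 187.53 - 209.27
= -21.7400 MJ

-21.7400 MJ


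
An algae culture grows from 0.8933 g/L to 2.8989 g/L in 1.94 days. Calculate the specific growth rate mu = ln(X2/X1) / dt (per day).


mu = ln(X2/X1) / dt
= ln(2.8989/0.8933) / 1.94
= 0.6068 per day

0.6068 per day


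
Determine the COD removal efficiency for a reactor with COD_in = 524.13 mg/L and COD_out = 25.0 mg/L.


eta = (COD_in - COD_out) / COD_in * 100
= (524.13 - 25.0) / 524.13 * 100
= 95.2302%

95.2302%


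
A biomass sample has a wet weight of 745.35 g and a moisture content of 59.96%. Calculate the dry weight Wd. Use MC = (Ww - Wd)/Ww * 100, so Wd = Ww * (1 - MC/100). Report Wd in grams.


Wd = Ww * (1 - MC/100)
= 745.35 * (1 - 59.96/100)
= 298.4381 g

298.4381 g


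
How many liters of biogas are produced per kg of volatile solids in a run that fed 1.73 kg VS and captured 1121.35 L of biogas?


Y = V / VS
= 1121.35 / 1.73
= 648.1792 L/kg VS

648.1792 L/kg VS


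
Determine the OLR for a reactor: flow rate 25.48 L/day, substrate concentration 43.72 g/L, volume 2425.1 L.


OLR = Q * S / V
= 25.48 * 43.72 / 2425.1
= 0.4594 g/L/day

0.4594 g/L/day


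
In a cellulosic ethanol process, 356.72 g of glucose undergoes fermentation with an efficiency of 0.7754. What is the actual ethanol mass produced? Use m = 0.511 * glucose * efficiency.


Actual ethanol: m = 0.511 * 356.72 * 0.7754
m = 141.3430 g

141.3430 g


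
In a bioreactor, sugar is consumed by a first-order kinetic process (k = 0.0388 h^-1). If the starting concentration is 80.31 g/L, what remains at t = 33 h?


S = S0 * exp(-k * t)
S = 80.31 * exp(-0.0388 * 33)
S = 22.3202 g/L

22.3202 g/L


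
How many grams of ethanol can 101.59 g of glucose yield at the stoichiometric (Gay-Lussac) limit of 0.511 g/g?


Theoretical ethanol yield: m_EtOH = 0.511 * m_glucose
m_EtOH = 0.511 * 101.59 = 51.9125 g

51.9125 g


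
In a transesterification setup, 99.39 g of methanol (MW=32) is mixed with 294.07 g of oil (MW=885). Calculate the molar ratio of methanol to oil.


Molar ratio = n_MeOH / n_oil = (MeOH/32) / (oil/885) = (MeOH * 885) / (32 * oil)
= (99.39 * 885) / (32 * 294.07)
= 9.3473

9.3473


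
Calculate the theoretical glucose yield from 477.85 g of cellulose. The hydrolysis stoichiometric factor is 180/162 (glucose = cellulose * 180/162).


glucose = cellulose * 180/162
= 477.85 * 180/162
= 530.9444 g

530.9444 g


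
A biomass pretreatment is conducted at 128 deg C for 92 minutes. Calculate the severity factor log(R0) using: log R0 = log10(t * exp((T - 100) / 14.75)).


logR0 = log10(t * exp((T - 100) / 14.75))
= log10(92 * exp((128 - 100) / 14.75))
= 2.7882

2.7882


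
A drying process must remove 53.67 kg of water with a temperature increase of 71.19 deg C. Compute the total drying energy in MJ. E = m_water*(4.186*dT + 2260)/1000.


E = m_water * (4.186 * dT + 2260) / 1000
= 53.67 * (4.186 * 71.19 + 2260) / 1000
= 137.2879 MJ

137.2879 MJ


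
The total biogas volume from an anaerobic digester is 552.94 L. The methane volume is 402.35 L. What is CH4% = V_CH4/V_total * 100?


CH4% = V_CH4 / V_total * 100
= 402.35 / 552.94 * 100
= 72.7656%

72.7656%


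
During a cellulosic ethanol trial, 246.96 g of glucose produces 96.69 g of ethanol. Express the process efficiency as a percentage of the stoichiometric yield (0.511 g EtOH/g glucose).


Fermentation efficiency = (actual / (0.511 * glucose)) * 100
= (96.69 / (0.511 * 246.96)) * 100
= 76.6186%

76.6186%
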